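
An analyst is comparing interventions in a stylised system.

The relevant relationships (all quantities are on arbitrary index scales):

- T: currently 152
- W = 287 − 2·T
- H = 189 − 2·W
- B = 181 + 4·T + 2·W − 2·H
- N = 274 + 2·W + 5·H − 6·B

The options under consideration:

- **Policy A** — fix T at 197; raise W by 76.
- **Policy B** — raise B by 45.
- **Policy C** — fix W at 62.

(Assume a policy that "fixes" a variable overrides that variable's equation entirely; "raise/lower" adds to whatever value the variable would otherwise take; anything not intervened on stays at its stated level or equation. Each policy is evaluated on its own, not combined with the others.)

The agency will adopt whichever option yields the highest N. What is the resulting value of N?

-769

Policy A (T := 197, W + 76):
  T = 197
  W = 287 − 2·197 (+76 from intervention) = -31
  H = 189 − 2·(-31) = 251
  B = 181 + 4·197 + 2·(-31) − 2·251 = 405
  N = 274 + 2·(-31) + 5·251 − 6·405 = -963
Policy B (B + 45):
  T = 152
  W = 287 − 2·152 = -17
  H = 189 − 2·(-17) = 223
  B = 181 + 4·152 + 2·(-17) − 2·223 (+45 from intervention) = 354
  N = 274 + 2·(-17) + 5·223 − 6·354 = -769
Policy C (W := 62):
  T = 152
  W = 62
  H = 189 − 2·62 = 65
  B = 181 + 4·152 + 2·62 − 2·65 = 783
  N = 274 + 2·62 + 5·65 − 6·783 = -3975
Comparing — Policy A: N=-963, Policy B: N=-769, Policy C: N=-3975. Highest is -769 (Policy B).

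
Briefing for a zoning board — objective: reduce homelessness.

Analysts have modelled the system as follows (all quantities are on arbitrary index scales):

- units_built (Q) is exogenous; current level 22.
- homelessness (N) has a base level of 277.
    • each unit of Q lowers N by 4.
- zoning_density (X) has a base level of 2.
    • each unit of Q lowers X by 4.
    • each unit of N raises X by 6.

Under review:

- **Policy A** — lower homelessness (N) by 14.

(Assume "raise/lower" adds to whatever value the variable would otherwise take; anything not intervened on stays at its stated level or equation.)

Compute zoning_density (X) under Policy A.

Policy A (N − 14):
  Q = 22
  N = 277 − 4·22 (−14 from intervention) = 175
  X = 2 − 4·22 + 6·175 = 964

964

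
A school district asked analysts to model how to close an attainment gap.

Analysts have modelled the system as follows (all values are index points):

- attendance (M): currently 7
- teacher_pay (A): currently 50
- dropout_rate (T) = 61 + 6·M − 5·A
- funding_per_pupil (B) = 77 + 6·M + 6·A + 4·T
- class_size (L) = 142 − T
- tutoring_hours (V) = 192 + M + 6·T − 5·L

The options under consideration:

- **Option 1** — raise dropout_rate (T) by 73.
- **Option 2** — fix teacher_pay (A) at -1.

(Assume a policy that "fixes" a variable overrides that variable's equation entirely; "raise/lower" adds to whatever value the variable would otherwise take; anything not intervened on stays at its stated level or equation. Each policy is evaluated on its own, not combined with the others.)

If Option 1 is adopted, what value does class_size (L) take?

216

Option 1 (T + 73):
  M = 7
  A = 50
  T = 61 + 6·7 − 5·50 (+73 from intervention) = -74
  L = 142 − (-74) = 216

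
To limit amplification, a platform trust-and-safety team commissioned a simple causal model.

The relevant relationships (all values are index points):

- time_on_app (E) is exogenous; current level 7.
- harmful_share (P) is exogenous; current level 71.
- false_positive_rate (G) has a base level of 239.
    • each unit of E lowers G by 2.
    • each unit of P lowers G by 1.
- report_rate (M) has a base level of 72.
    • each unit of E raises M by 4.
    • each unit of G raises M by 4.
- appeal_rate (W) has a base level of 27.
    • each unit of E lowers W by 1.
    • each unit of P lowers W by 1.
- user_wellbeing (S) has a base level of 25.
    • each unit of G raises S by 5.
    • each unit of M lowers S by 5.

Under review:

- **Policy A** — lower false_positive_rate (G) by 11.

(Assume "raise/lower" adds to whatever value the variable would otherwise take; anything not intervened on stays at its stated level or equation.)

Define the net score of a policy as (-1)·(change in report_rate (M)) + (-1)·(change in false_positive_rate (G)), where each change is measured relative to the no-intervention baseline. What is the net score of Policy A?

Baseline:
  E = 7
  P = 71
  G = 239 − 2·7 − 71 = 154
  M = 72 + 4·7 + 4·154 = 716
Policy A (G − 11):
  E = 7
  P = 71
  G = 239 − 2·7 − 71 (−11 from intervention) = 143
  M = 72 + 4·7 + 4·143 = 672
ΔM = 672 − 716 = -44; ΔG = 143 − 154 = -11
Score = (-1)·(-44) + (-1)·(-11) = 55

55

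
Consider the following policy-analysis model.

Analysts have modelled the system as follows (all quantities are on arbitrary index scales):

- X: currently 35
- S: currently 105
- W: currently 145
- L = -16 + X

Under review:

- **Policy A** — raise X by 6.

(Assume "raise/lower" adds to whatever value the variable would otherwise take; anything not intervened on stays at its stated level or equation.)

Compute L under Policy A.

25

Policy A (X + 6):
  X = 35 + 6 = 41
  L = -16 + 41 = 25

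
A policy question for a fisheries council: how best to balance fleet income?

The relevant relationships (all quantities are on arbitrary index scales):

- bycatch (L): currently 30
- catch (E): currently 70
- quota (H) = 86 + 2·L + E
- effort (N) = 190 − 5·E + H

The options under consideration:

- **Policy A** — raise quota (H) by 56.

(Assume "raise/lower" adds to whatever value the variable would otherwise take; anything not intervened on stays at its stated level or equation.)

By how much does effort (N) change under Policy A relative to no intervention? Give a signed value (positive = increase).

56

Baseline:
  L = 30
  E = 70
  H = 86 + 2·30 + 70 = 216
  N = 190 − 5·70 + 216 = 56
Policy A (H + 56):
  L = 30
  E = 70
  H = 86 + 2·30 + 70 (+56 from intervention) = 272
  N = 190 − 5·70 + 272 = 112
Change in N: 112 − 56 = 56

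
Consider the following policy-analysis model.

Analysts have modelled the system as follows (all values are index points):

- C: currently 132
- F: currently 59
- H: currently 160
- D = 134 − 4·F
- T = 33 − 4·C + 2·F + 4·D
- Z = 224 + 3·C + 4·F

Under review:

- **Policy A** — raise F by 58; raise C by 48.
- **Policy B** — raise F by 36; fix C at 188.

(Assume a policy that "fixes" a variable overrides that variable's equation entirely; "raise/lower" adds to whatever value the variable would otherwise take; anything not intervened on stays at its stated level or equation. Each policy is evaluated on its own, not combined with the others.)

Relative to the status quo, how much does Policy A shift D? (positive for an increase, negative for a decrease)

Baseline:
  F = 59
  D = 134 − 4·59 = -102
Policy A (F + 58, C + 48):
  F = 59 + 58 = 117
  D = 134 − 4·117 = -334
Change in D: -334 − (-102) = -232

-232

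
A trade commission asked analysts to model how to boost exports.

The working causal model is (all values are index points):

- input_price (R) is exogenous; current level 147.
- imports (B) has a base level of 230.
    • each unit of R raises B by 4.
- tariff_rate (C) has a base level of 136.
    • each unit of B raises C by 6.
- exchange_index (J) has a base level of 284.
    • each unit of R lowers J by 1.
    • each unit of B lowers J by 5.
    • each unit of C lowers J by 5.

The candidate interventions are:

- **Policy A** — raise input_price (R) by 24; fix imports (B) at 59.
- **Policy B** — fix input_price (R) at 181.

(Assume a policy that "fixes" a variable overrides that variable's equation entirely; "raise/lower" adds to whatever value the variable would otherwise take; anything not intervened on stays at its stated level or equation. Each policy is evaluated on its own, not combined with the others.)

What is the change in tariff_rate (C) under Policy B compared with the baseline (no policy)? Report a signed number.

816

Baseline:
  R = 147
  B = 230 + 4·147 = 818
  C = 136 + 6·818 = 5044
Policy B (R := 181):
  R = 181
  B = 230 + 4·181 = 954
  C = 136 + 6·954 = 5860
Change in C: 5860 − 5044 = 816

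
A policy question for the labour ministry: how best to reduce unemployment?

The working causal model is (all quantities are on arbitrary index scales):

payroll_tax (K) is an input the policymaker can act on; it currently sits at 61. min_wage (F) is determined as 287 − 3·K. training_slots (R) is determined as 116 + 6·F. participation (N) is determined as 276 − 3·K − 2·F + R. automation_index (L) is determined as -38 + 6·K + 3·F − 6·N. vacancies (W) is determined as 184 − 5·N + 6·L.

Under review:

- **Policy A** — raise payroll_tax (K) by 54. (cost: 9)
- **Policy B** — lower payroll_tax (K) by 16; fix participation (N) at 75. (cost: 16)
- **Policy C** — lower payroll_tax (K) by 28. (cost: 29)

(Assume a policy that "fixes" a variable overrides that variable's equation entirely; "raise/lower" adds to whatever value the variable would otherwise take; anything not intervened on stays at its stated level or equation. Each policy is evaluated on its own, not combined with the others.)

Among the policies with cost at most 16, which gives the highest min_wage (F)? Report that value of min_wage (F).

Policy A (K + 54):
  K = 61 + 54 = 115
  F = 287 − 3·115 = -58
Policy B (K − 16, N := 75):
  K = 61 − 16 = 45
  F = 287 − 3·45 = 152
Comparing — Policy A: F=-58, Policy B: F=152. Highest is 152 (Policy B).

152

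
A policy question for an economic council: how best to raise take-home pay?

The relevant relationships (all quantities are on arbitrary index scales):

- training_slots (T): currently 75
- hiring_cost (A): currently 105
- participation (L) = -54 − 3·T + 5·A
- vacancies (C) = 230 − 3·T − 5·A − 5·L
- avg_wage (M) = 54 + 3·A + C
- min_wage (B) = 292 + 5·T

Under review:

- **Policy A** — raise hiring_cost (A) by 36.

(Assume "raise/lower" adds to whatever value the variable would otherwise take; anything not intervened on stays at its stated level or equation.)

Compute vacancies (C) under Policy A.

-2830

Policy A (A + 36):
  T = 75
  A = 105 + 36 = 141
  L = -54 − 3·75 + 5·141 = 426
  C = 230 − 3·75 − 5·141 − 5·426 = -2830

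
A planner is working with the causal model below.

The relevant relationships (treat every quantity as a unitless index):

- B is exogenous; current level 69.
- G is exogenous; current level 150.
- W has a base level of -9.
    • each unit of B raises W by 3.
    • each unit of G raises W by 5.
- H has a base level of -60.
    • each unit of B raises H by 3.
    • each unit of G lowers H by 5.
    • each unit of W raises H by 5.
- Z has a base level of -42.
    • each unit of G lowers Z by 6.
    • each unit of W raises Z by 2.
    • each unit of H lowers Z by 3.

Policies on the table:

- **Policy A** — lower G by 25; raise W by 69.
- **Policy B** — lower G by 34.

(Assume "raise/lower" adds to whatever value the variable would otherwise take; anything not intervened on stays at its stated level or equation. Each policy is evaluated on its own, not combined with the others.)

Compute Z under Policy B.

Policy B (G − 34):
  B = 69
  G = 150 − 34 = 116
  W = -9 + 3·69 + 5·116 = 778
  H = -60 + 3·69 − 5·116 + 5·778 = 3457
  Z = -42 − 6·116 + 2·778 − 3·3457 = -9553

-9553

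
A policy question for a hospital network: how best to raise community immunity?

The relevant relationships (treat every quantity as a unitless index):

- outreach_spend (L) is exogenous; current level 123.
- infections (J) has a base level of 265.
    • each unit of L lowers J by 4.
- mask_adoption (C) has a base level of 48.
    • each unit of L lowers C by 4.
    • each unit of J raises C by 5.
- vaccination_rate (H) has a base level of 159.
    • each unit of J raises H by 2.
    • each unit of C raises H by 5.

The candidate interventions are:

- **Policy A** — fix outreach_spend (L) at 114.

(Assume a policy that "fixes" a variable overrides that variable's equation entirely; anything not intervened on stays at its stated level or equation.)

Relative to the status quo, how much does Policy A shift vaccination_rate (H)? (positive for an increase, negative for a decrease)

1152

Baseline:
  L = 123
  J = 265 − 4·123 = -227
  C = 48 − 4·123 + 5·(-227) = -1579
  H = 159 + 2·(-227) + 5·(-1579) = -8190
Policy A (L := 114):
  L = 114
  J = 265 − 4·114 = -191
  C = 48 − 4·114 + 5·(-191) = -1363
  H = 159 + 2·(-191) + 5·(-1363) = -7038
Change in H: -7038 − (-8190) = 1152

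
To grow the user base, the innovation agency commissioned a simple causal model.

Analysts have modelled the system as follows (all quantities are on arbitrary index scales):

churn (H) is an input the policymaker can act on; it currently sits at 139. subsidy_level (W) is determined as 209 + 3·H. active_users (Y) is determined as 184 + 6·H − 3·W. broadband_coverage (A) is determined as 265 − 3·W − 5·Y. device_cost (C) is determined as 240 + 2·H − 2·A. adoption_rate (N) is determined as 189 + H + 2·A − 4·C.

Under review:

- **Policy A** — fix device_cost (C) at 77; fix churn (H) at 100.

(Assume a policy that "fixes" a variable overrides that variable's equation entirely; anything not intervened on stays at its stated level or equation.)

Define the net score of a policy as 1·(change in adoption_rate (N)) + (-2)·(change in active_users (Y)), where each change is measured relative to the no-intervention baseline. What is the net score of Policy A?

Baseline:
  H = 139
  W = 209 + 3·139 = 626
  Y = 184 + 6·139 − 3·626 = -860
  A = 265 − 3·626 − 5·(-860) = 2687
  C = 240 + 2·139 − 2·2687 = -4856
  N = 189 + 139 + 2·2687 − 4·(-4856) = 25126
Policy A (C := 77, H := 100):
  H = 100
  W = 209 + 3·100 = 509
  Y = 184 + 6·100 − 3·509 = -743
  A = 265 − 3·509 − 5·(-743) = 2453
  C = 77
  N = 189 + 100 + 2·2453 − 4·77 = 4887
ΔN = 4887 − 25126 = -20239; ΔY = -743 − (-860) = 117
Score = 1·(-20239) + (-2)·117 = -20473

-20473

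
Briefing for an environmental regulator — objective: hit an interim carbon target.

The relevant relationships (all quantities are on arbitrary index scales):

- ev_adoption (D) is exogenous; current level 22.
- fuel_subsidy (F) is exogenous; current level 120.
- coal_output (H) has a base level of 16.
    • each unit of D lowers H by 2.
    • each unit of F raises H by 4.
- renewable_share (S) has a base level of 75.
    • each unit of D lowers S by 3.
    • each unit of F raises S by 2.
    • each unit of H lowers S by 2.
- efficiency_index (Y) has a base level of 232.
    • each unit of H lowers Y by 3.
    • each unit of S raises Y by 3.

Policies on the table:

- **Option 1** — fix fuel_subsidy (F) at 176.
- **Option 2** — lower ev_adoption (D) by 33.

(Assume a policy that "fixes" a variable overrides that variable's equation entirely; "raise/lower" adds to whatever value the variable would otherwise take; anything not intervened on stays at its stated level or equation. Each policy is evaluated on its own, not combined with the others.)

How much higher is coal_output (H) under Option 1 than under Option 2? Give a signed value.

Option 1 (F := 176):
  D = 22
  F = 176
  H = 16 − 2·22 + 4·176 = 676
Option 2 (D − 33):
  D = 22 − 33 = -11
  F = 120
  H = 16 − 2·(-11) + 4·120 = 518
H: 676 − 518 = 158

158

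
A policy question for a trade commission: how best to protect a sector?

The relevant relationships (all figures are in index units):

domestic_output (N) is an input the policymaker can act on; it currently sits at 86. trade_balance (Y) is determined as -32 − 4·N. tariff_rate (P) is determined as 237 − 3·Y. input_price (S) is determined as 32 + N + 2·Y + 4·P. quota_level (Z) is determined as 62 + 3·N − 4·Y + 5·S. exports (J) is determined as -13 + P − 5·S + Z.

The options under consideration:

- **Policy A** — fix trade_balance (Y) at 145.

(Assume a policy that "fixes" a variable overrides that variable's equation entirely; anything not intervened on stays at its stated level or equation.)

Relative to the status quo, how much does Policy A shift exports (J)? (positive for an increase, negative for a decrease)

-3647

Baseline:
  N = 86
  Y = -32 − 4·86 = -376
  P = 237 − 3·(-376) = 1365
  S = 32 + 86 + 2·(-376) + 4·1365 = 4826
  Z = 62 + 3·86 − 4·(-376) + 5·4826 = 25954
  J = -13 + 1365 − 5·4826 + 25954 = 3176
Policy A (Y := 145):
  N = 86
  Y = 145
  P = 237 − 3·145 = -198
  S = 32 + 86 + 2·145 + 4·(-198) = -384
  Z = 62 + 3·86 − 4·145 + 5·(-384) = -2180
  J = -13 + (-198) − 5·(-384) + (-2180) = -471
Change in J: -471 − 3176 = -3647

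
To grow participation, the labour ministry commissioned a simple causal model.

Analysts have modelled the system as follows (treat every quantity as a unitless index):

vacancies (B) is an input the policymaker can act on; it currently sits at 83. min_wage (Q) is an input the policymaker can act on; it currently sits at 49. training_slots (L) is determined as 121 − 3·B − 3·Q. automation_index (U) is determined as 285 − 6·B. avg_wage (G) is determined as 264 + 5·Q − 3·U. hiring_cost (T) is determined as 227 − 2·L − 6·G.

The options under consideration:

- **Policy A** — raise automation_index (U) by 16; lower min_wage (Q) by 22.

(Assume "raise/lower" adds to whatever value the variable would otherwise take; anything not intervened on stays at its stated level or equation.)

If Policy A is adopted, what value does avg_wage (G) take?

990

Policy A (U + 16, Q − 22):
  B = 83
  Q = 49 − 22 = 27
  U = 285 − 6·83 (+16 from intervention) = -197
  G = 264 + 5·27 − 3·(-197) = 990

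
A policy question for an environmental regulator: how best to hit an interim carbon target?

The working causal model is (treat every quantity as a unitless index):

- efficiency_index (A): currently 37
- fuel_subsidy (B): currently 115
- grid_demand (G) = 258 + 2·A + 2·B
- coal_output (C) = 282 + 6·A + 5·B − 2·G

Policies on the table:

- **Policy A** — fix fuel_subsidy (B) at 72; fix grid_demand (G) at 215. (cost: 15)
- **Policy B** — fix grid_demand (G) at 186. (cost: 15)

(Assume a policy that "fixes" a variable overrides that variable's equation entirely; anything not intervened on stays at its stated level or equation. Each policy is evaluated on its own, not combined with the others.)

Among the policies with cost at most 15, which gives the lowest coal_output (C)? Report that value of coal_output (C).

434

Policy A (B := 72, G := 215):
  A = 37
  B = 72
  G = 215
  C = 282 + 6·37 + 5·72 − 2·215 = 434
Policy B (G := 186):
  A = 37
  B = 115
  G = 186
  C = 282 + 6·37 + 5·115 − 2·186 = 707
Comparing — Policy A: C=434, Policy B: C=707. Lowest is 434 (Policy A).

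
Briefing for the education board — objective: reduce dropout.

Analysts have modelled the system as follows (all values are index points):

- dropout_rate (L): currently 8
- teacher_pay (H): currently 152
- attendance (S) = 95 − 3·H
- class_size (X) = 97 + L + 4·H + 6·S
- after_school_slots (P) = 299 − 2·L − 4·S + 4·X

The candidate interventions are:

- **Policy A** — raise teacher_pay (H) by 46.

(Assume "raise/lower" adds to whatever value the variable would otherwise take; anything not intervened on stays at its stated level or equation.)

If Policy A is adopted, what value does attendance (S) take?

Policy A (H + 46):
  H = 152 + 46 = 198
  S = 95 − 3·198 = -499

-499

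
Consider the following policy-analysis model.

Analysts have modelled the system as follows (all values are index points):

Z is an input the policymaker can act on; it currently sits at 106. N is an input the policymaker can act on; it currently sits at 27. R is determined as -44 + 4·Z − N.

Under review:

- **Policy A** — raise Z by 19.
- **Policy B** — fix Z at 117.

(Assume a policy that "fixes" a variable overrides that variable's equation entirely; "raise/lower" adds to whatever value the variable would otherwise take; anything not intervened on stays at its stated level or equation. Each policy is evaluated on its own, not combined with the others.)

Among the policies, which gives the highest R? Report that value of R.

Policy A (Z + 19):
  Z = 106 + 19 = 125
  N = 27
  R = -44 + 4·125 − 27 = 429
Policy B (Z := 117):
  Z = 117
  N = 27
  R = -44 + 4·117 − 27 = 397
Comparing — Policy A: R=429, Policy B: R=397. Highest is 429 (Policy A).

429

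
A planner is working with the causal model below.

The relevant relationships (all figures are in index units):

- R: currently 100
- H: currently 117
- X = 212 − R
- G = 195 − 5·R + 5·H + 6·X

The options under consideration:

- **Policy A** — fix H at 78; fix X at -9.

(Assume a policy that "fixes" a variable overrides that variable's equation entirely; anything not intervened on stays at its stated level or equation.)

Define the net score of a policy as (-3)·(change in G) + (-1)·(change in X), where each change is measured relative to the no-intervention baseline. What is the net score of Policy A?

Baseline:
  R = 100
  H = 117
  X = 212 − 100 = 112
  G = 195 − 5·100 + 5·117 + 6·112 = 952
Policy A (H := 78, X := -9):
  R = 100
  H = 78
  X = -9
  G = 195 − 5·100 + 5·78 + 6·(-9) = 31
ΔG = 31 − 952 = -921; ΔX = -9 − 112 = -121
Score = (-3)·(-921) + (-1)·(-121) = 2884

2884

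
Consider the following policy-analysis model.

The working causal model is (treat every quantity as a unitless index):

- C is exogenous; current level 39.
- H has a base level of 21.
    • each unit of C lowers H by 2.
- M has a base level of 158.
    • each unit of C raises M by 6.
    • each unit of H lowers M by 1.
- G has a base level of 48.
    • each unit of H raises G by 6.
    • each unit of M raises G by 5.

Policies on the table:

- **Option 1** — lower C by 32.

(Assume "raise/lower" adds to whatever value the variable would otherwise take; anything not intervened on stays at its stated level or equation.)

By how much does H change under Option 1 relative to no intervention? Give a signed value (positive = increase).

Baseline:
  C = 39
  H = 21 − 2·39 = -57
Option 1 (C − 32):
  C = 39 − 32 = 7
  H = 21 − 2·7 = 7
Change in H: 7 − (-57) = 64

64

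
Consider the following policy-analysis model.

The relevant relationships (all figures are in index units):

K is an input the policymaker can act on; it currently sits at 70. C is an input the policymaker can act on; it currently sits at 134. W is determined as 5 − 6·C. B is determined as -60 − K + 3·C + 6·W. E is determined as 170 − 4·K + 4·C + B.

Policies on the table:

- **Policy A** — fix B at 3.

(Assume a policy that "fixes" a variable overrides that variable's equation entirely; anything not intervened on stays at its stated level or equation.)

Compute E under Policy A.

429

Policy A (B := 3):
  K = 70
  C = 134
  W = 5 − 6·134 = -799
  B = 3
  E = 170 − 4·70 + 4·134 + 3 = 429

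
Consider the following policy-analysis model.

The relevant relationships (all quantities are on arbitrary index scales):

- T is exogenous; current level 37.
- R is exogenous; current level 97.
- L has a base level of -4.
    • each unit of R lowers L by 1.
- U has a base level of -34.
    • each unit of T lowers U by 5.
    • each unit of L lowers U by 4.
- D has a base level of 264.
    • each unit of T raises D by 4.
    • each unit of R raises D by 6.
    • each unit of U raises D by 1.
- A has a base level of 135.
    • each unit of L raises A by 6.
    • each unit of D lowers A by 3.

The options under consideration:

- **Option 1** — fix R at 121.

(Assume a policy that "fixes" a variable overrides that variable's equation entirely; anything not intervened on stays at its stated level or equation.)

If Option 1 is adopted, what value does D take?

Option 1 (R := 121):
  T = 37
  R = 121
  L = -4 − 121 = -125
  U = -34 − 5·37 − 4·(-125) = 281
  D = 264 + 4·37 + 6·121 + 281 = 1419

1419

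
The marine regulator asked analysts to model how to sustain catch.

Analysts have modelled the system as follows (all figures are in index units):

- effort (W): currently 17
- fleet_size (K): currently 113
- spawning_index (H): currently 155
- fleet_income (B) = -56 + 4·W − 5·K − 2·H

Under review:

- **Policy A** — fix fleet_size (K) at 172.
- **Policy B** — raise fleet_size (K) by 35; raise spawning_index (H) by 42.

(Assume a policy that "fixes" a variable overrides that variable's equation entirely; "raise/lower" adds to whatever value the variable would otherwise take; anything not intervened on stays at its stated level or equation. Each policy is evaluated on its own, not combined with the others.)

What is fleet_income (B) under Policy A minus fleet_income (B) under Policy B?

-36

Policy A (K := 172):
  W = 17
  K = 172
  H = 155
  B = -56 + 4·17 − 5·172 − 2·155 = -1158
Policy B (K + 35, H + 42):
  W = 17
  K = 113 + 35 = 148
  H = 155 + 42 = 197
  B = -56 + 4·17 − 5·148 − 2·197 = -1122
B: -1158 − (-1122) = -36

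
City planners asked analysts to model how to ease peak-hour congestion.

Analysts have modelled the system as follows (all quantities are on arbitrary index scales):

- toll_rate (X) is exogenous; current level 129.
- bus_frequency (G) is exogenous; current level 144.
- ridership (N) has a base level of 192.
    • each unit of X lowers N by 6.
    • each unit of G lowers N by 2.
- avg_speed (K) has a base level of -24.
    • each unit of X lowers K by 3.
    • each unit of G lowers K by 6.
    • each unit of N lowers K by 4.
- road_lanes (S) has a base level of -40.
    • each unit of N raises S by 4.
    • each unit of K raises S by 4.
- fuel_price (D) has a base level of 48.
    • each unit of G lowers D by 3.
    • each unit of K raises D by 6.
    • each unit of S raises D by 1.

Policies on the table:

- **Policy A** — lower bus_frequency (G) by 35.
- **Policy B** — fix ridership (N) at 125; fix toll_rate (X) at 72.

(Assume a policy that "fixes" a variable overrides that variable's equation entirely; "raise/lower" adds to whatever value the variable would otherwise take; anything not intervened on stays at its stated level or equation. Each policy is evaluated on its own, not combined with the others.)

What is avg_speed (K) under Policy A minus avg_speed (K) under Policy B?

Policy A (G − 35):
  X = 129
  G = 144 − 35 = 109
  N = 192 − 6·129 − 2·109 = -800
  K = -24 − 3·129 − 6·109 − 4·(-800) = 2135
Policy B (N := 125, X := 72):
  X = 72
  G = 144
  N = 125
  K = -24 − 3·72 − 6·144 − 4·125 = -1604
K: 2135 − (-1604) = 3739

3739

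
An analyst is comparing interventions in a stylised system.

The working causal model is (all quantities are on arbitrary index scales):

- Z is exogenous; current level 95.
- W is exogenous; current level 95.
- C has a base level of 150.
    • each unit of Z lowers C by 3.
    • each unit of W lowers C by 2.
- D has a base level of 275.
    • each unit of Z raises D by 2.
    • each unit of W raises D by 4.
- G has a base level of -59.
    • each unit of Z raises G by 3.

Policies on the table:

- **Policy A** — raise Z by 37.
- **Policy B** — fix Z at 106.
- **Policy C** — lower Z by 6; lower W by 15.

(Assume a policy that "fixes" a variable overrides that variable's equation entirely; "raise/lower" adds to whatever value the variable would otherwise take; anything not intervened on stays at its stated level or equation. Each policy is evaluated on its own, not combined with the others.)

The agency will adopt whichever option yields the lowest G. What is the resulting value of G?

Policy A (Z + 37):
  Z = 95 + 37 = 132
  G = -59 + 3·132 = 337
Policy B (Z := 106):
  Z = 106
  G = -59 + 3·106 = 259
Policy C (Z − 6, W − 15):
  Z = 95 − 6 = 89
  G = -59 + 3·89 = 208
Comparing — Policy A: G=337, Policy B: G=259, Policy C: G=208. Lowest is 208 (Policy C).

208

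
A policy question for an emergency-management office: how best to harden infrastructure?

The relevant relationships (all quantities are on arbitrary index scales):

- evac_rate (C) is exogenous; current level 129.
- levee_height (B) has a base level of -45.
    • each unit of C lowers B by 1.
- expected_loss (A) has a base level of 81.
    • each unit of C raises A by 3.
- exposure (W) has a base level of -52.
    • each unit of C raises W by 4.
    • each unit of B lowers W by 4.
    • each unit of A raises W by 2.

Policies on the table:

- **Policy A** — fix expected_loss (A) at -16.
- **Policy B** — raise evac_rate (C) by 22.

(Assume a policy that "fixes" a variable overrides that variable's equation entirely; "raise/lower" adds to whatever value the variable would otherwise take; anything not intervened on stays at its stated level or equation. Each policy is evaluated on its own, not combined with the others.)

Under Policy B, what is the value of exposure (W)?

2404

Policy B (C + 22):
  C = 129 + 22 = 151
  B = -45 − 151 = -196
  A = 81 + 3·151 = 534
  W = -52 + 4·151 − 4·(-196) + 2·534 = 2404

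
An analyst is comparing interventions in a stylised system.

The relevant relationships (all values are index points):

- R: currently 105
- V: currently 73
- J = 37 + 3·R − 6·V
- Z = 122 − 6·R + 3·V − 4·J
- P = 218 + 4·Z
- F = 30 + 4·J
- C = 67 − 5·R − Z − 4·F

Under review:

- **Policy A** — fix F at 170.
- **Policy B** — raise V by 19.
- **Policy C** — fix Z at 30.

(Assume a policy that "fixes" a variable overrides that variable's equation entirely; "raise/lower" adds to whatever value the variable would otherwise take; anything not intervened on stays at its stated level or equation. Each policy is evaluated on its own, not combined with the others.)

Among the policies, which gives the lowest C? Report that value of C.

-1193

Policy A (F := 170):
  R = 105
  V = 73
  J = 37 + 3·105 − 6·73 = -86
  Z = 122 − 6·105 + 3·73 − 4·(-86) = 55
  F = 170
  C = 67 − 5·105 − 55 − 4·170 = -1193
Policy B (V + 19):
  R = 105
  V = 73 + 19 = 92
  J = 37 + 3·105 − 6·92 = -200
  Z = 122 − 6·105 + 3·92 − 4·(-200) = 568
  F = 30 + 4·(-200) = -770
  C = 67 − 5·105 − 568 − 4·(-770) = 2054
Policy C (Z := 30):
  R = 105
  V = 73
  J = 37 + 3·105 − 6·73 = -86
  Z = 30
  F = 30 + 4·(-86) = -314
  C = 67 − 5·105 − 30 − 4·(-314) = 768
Comparing — Policy A: C=-1193, Policy B: C=2054, Policy C: C=768. Lowest is -1193 (Policy A).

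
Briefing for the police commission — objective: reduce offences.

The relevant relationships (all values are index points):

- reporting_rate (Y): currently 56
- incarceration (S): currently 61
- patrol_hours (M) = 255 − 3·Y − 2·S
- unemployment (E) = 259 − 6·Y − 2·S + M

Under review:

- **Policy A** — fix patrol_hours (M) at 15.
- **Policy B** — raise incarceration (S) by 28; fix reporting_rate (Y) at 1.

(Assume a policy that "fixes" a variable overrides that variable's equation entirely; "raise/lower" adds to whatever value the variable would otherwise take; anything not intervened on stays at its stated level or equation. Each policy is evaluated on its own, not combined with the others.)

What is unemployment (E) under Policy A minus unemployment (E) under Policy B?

-333

Policy A (M := 15):
  Y = 56
  S = 61
  M = 15
  E = 259 − 6·56 − 2·61 + 15 = -184
Policy B (S + 28, Y := 1):
  Y = 1
  S = 61 + 28 = 89
  M = 255 − 3·1 − 2·89 = 74
  E = 259 − 6·1 − 2·89 + 74 = 149
E: -184 − 149 = -333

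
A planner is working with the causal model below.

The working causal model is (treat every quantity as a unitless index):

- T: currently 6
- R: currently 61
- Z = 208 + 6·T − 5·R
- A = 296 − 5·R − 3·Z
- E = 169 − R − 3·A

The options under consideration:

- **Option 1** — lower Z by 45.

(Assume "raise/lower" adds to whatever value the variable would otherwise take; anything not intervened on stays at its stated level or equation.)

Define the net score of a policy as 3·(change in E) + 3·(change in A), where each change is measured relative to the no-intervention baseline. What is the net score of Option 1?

-810

Baseline:
  T = 6
  R = 61
  Z = 208 + 6·6 − 5·61 = -61
  A = 296 − 5·61 − 3·(-61) = 174
  E = 169 − 61 − 3·174 = -414
Option 1 (Z − 45):
  T = 6
  R = 61
  Z = 208 + 6·6 − 5·61 (−45 from intervention) = -106
  A = 296 − 5·61 − 3·(-106) = 309
  E = 169 − 61 − 3·309 = -819
ΔE = -819 − (-414) = -405; ΔA = 309 − 174 = 135
Score = 3·(-405) + 3·135 = -810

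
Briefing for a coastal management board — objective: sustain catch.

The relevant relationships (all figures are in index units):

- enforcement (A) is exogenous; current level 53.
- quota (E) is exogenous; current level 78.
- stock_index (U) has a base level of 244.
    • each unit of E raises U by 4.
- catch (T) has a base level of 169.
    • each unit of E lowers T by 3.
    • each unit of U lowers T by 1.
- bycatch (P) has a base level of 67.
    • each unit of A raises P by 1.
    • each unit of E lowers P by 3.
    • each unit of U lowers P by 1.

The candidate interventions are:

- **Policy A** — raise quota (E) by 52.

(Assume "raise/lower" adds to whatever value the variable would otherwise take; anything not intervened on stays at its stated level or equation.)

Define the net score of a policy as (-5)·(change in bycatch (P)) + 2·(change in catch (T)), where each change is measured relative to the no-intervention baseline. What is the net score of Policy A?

Baseline:
  A = 53
  E = 78
  U = 244 + 4·78 = 556
  T = 169 − 3·78 − 556 = -621
  P = 67 + 53 − 3·78 − 556 = -670
Policy A (E + 52):
  A = 53
  E = 78 + 52 = 130
  U = 244 + 4·130 = 764
  T = 169 − 3·130 − 764 = -985
  P = 67 + 53 − 3·130 − 764 = -1034
ΔP = -1034 − (-670) = -364; ΔT = -985 − (-621) = -364
Score = (-5)·(-364) + 2·(-364) = 1092

1092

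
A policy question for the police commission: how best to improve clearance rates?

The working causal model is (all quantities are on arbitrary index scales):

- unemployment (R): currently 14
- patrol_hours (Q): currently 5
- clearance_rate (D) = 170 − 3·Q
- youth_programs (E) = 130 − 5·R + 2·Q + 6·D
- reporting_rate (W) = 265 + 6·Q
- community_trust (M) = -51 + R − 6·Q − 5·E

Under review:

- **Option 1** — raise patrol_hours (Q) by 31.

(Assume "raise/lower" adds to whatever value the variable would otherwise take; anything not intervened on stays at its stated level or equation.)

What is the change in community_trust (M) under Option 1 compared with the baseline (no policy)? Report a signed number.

Baseline:
  R = 14
  Q = 5
  D = 170 − 3·5 = 155
  E = 130 − 5·14 + 2·5 + 6·155 = 1000
  M = -51 + 14 − 6·5 − 5·1000 = -5067
Option 1 (Q + 31):
  R = 14
  Q = 5 + 31 = 36
  D = 170 − 3·36 = 62
  E = 130 − 5·14 + 2·36 + 6·62 = 504
  M = -51 + 14 − 6·36 − 5·504 = -2773
Change in M: -2773 − (-5067) = 2294

2294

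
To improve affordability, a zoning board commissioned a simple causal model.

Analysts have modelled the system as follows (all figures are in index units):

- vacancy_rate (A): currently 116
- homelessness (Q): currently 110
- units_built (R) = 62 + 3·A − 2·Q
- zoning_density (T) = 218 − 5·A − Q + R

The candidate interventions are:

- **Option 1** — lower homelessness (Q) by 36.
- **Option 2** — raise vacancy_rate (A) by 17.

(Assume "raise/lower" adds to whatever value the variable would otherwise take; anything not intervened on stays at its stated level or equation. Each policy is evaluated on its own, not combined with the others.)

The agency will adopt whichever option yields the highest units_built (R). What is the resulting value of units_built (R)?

Option 1 (Q − 36):
  A = 116
  Q = 110 − 36 = 74
  R = 62 + 3·116 − 2·74 = 262
Option 2 (A + 17):
  A = 116 + 17 = 133
  Q = 110
  R = 62 + 3·133 − 2·110 = 241
Comparing — Option 1: R=262, Option 2: R=241. Highest is 262 (Option 1).

262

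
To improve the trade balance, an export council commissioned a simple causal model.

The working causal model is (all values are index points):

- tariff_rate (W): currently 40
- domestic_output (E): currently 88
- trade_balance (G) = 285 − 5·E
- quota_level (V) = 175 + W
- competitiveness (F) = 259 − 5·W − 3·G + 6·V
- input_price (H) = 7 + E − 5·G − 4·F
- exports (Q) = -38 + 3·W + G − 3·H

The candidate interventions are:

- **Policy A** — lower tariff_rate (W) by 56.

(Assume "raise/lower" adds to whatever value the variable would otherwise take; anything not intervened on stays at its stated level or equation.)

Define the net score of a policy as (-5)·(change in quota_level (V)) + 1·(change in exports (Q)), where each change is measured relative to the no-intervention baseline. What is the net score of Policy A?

-560

Baseline:
  W = 40
  E = 88
  G = 285 − 5·88 = -155
  V = 175 + 40 = 215
  F = 259 − 5·40 − 3·(-155) + 6·215 = 1814
  H = 7 + 88 − 5·(-155) − 4·1814 = -6386
  Q = -38 + 3·40 + (-155) − 3·(-6386) = 19085
Policy A (W − 56):
  W = 40 − 56 = -16
  E = 88
  G = 285 − 5·88 = -155
  V = 175 + (-16) = 159
  F = 259 − 5·(-16) − 3·(-155) + 6·159 = 1758
  H = 7 + 88 − 5·(-155) − 4·1758 = -6162
  Q = -38 + 3·(-16) + (-155) − 3·(-6162) = 18245
ΔV = 159 − 215 = -56; ΔQ = 18245 − 19085 = -840
Score = (-5)·(-56) + 1·(-840) = -560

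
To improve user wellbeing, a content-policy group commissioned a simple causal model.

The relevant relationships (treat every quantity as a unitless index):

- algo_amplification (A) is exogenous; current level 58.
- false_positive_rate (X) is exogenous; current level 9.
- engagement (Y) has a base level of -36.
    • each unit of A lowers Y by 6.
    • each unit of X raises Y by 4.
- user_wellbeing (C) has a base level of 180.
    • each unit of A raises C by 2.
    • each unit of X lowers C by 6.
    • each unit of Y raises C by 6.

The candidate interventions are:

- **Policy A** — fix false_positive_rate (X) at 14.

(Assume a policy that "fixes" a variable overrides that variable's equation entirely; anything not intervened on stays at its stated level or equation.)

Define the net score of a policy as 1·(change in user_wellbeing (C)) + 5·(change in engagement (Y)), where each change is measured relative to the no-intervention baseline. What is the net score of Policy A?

190

Baseline:
  A = 58
  X = 9
  Y = -36 − 6·58 + 4·9 = -348
  C = 180 + 2·58 − 6·9 + 6·(-348) = -1846
Policy A (X := 14):
  A = 58
  X = 14
  Y = -36 − 6·58 + 4·14 = -328
  C = 180 + 2·58 − 6·14 + 6·(-328) = -1756
ΔC = -1756 − (-1846) = 90; ΔY = -328 − (-348) = 20
Score = 1·90 + 5·20 = 190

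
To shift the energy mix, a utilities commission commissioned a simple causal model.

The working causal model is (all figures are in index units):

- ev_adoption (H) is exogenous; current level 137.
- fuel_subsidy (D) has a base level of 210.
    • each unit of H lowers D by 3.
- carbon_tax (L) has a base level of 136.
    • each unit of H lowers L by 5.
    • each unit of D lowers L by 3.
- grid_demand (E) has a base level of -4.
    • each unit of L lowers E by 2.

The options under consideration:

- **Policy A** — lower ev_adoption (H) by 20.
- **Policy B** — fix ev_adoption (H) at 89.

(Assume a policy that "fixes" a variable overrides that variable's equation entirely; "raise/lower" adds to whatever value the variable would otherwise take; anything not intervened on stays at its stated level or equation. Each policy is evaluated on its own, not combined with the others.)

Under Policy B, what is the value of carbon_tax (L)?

Policy B (H := 89):
  H = 89
  D = 210 − 3·89 = -57
  L = 136 − 5·89 − 3·(-57) = -138

-138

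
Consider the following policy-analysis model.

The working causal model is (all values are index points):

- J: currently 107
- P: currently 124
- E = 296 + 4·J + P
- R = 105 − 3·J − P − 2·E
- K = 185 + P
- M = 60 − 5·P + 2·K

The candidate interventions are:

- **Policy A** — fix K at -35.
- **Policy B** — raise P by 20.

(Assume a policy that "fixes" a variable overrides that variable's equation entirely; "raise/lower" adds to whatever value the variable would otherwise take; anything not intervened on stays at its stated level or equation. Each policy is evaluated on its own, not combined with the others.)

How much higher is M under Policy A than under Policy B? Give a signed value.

Policy A (K := -35):
  P = 124
  K = -35
  M = 60 − 5·124 + 2·(-35) = -630
Policy B (P + 20):
  P = 124 + 20 = 144
  K = 185 + 144 = 329
  M = 60 − 5·144 + 2·329 = -2
M: -630 − (-2) = -628

-628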